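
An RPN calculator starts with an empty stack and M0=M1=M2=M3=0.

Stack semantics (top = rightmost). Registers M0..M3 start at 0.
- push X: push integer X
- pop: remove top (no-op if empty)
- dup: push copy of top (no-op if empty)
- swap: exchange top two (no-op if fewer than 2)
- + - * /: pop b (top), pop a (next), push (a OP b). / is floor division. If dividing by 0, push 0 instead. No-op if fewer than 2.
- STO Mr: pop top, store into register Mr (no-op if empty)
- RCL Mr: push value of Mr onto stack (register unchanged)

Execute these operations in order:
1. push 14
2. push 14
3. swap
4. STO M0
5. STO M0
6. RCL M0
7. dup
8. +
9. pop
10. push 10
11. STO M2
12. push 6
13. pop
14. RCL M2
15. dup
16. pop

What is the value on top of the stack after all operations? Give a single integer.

Answer: 10

Derivation:
After op 1 (push 14): stack=[14] mem=[0,0,0,0]
After op 2 (push 14): stack=[14,14] mem=[0,0,0,0]
After op 3 (swap): stack=[14,14] mem=[0,0,0,0]
After op 4 (STO M0): stack=[14] mem=[14,0,0,0]
After op 5 (STO M0): stack=[empty] mem=[14,0,0,0]
After op 6 (RCL M0): stack=[14] mem=[14,0,0,0]
After op 7 (dup): stack=[14,14] mem=[14,0,0,0]
After op 8 (+): stack=[28] mem=[14,0,0,0]
After op 9 (pop): stack=[empty] mem=[14,0,0,0]
After op 10 (push 10): stack=[10] mem=[14,0,0,0]
After op 11 (STO M2): stack=[empty] mem=[14,0,10,0]
After op 12 (push 6): stack=[6] mem=[14,0,10,0]
After op 13 (pop): stack=[empty] mem=[14,0,10,0]
After op 14 (RCL M2): stack=[10] mem=[14,0,10,0]
After op 15 (dup): stack=[10,10] mem=[14,0,10,0]
After op 16 (pop): stack=[10] mem=[14,0,10,0]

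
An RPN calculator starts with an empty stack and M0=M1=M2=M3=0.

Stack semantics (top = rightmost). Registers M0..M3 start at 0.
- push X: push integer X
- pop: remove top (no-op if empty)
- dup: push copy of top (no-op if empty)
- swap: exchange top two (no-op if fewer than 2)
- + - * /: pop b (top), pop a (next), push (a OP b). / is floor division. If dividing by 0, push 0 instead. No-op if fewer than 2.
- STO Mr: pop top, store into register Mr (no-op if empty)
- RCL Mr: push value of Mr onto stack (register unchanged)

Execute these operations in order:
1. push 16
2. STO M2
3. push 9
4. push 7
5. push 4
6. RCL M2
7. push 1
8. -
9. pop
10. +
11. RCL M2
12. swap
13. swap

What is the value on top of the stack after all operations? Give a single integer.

After op 1 (push 16): stack=[16] mem=[0,0,0,0]
After op 2 (STO M2): stack=[empty] mem=[0,0,16,0]
After op 3 (push 9): stack=[9] mem=[0,0,16,0]
After op 4 (push 7): stack=[9,7] mem=[0,0,16,0]
After op 5 (push 4): stack=[9,7,4] mem=[0,0,16,0]
After op 6 (RCL M2): stack=[9,7,4,16] mem=[0,0,16,0]
After op 7 (push 1): stack=[9,7,4,16,1] mem=[0,0,16,0]
After op 8 (-): stack=[9,7,4,15] mem=[0,0,16,0]
After op 9 (pop): stack=[9,7,4] mem=[0,0,16,0]
After op 10 (+): stack=[9,11] mem=[0,0,16,0]
After op 11 (RCL M2): stack=[9,11,16] mem=[0,0,16,0]
After op 12 (swap): stack=[9,16,11] mem=[0,0,16,0]
After op 13 (swap): stack=[9,11,16] mem=[0,0,16,0]

Answer: 16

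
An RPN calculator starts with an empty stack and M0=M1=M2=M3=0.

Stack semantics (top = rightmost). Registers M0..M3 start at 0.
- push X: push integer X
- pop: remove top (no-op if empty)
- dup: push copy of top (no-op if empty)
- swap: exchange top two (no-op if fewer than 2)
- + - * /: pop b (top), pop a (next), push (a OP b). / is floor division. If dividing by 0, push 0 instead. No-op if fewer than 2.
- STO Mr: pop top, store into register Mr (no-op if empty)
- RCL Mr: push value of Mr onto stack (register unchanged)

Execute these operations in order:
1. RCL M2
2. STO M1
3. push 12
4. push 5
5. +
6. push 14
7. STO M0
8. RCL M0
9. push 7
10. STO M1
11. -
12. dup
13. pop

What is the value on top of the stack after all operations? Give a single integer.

After op 1 (RCL M2): stack=[0] mem=[0,0,0,0]
After op 2 (STO M1): stack=[empty] mem=[0,0,0,0]
After op 3 (push 12): stack=[12] mem=[0,0,0,0]
After op 4 (push 5): stack=[12,5] mem=[0,0,0,0]
After op 5 (+): stack=[17] mem=[0,0,0,0]
After op 6 (push 14): stack=[17,14] mem=[0,0,0,0]
After op 7 (STO M0): stack=[17] mem=[14,0,0,0]
After op 8 (RCL M0): stack=[17,14] mem=[14,0,0,0]
After op 9 (push 7): stack=[17,14,7] mem=[14,0,0,0]
After op 10 (STO M1): stack=[17,14] mem=[14,7,0,0]
After op 11 (-): stack=[3] mem=[14,7,0,0]
After op 12 (dup): stack=[3,3] mem=[14,7,0,0]
After op 13 (pop): stack=[3] mem=[14,7,0,0]

Answer: 3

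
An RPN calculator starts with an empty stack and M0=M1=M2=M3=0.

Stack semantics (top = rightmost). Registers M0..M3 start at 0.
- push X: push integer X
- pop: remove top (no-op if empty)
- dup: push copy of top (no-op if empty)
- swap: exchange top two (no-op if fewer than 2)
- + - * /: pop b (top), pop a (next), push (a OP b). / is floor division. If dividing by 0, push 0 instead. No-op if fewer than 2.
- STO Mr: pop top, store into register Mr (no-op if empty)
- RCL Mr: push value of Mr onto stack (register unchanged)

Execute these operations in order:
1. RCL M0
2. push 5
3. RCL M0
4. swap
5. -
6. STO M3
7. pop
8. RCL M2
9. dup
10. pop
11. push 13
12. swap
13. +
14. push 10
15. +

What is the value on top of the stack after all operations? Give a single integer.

Answer: 23

Derivation:
After op 1 (RCL M0): stack=[0] mem=[0,0,0,0]
After op 2 (push 5): stack=[0,5] mem=[0,0,0,0]
After op 3 (RCL M0): stack=[0,5,0] mem=[0,0,0,0]
After op 4 (swap): stack=[0,0,5] mem=[0,0,0,0]
After op 5 (-): stack=[0,-5] mem=[0,0,0,0]
After op 6 (STO M3): stack=[0] mem=[0,0,0,-5]
After op 7 (pop): stack=[empty] mem=[0,0,0,-5]
After op 8 (RCL M2): stack=[0] mem=[0,0,0,-5]
After op 9 (dup): stack=[0,0] mem=[0,0,0,-5]
After op 10 (pop): stack=[0] mem=[0,0,0,-5]
After op 11 (push 13): stack=[0,13] mem=[0,0,0,-5]
After op 12 (swap): stack=[13,0] mem=[0,0,0,-5]
After op 13 (+): stack=[13] mem=[0,0,0,-5]
After op 14 (push 10): stack=[13,10] mem=[0,0,0,-5]
After op 15 (+): stack=[23] mem=[0,0,0,-5]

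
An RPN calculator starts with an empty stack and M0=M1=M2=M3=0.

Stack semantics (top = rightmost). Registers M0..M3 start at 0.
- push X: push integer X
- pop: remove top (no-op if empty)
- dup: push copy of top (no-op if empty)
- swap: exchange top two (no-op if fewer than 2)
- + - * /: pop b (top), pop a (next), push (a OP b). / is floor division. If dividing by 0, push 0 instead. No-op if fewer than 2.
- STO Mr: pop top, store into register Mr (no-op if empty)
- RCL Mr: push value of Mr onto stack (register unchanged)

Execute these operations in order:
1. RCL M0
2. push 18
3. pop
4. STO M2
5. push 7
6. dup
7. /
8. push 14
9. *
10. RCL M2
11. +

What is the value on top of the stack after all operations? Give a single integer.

Answer: 14

Derivation:
After op 1 (RCL M0): stack=[0] mem=[0,0,0,0]
After op 2 (push 18): stack=[0,18] mem=[0,0,0,0]
After op 3 (pop): stack=[0] mem=[0,0,0,0]
After op 4 (STO M2): stack=[empty] mem=[0,0,0,0]
After op 5 (push 7): stack=[7] mem=[0,0,0,0]
After op 6 (dup): stack=[7,7] mem=[0,0,0,0]
After op 7 (/): stack=[1] mem=[0,0,0,0]
After op 8 (push 14): stack=[1,14] mem=[0,0,0,0]
After op 9 (*): stack=[14] mem=[0,0,0,0]
After op 10 (RCL M2): stack=[14,0] mem=[0,0,0,0]
After op 11 (+): stack=[14] mem=[0,0,0,0]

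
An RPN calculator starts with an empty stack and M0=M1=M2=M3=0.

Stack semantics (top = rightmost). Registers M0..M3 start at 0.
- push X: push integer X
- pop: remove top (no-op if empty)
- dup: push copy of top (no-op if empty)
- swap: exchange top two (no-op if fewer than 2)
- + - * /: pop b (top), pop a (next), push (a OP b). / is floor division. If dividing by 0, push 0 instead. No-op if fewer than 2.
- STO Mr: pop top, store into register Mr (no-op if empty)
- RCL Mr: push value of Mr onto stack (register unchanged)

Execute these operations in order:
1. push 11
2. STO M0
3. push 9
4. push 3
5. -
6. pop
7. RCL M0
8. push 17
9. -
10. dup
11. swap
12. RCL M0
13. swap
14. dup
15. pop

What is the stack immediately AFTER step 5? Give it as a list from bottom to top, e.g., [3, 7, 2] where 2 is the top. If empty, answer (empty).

After op 1 (push 11): stack=[11] mem=[0,0,0,0]
After op 2 (STO M0): stack=[empty] mem=[11,0,0,0]
After op 3 (push 9): stack=[9] mem=[11,0,0,0]
After op 4 (push 3): stack=[9,3] mem=[11,0,0,0]
After op 5 (-): stack=[6] mem=[11,0,0,0]

[6]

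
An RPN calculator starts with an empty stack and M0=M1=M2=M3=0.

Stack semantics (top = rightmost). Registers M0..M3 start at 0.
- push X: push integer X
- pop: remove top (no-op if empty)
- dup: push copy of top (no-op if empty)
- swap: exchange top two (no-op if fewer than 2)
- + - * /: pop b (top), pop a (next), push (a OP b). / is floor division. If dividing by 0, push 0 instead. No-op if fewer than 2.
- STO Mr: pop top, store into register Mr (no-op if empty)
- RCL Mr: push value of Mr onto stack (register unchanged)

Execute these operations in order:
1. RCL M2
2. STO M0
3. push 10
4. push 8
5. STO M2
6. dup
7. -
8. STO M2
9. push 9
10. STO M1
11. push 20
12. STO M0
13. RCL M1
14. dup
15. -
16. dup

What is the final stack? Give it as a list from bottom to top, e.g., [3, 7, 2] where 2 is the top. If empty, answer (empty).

Answer: [0, 0]

Derivation:
After op 1 (RCL M2): stack=[0] mem=[0,0,0,0]
After op 2 (STO M0): stack=[empty] mem=[0,0,0,0]
After op 3 (push 10): stack=[10] mem=[0,0,0,0]
After op 4 (push 8): stack=[10,8] mem=[0,0,0,0]
After op 5 (STO M2): stack=[10] mem=[0,0,8,0]
After op 6 (dup): stack=[10,10] mem=[0,0,8,0]
After op 7 (-): stack=[0] mem=[0,0,8,0]
After op 8 (STO M2): stack=[empty] mem=[0,0,0,0]
After op 9 (push 9): stack=[9] mem=[0,0,0,0]
After op 10 (STO M1): stack=[empty] mem=[0,9,0,0]
After op 11 (push 20): stack=[20] mem=[0,9,0,0]
After op 12 (STO M0): stack=[empty] mem=[20,9,0,0]
After op 13 (RCL M1): stack=[9] mem=[20,9,0,0]
After op 14 (dup): stack=[9,9] mem=[20,9,0,0]
After op 15 (-): stack=[0] mem=[20,9,0,0]
After op 16 (dup): stack=[0,0] mem=[20,9,0,0]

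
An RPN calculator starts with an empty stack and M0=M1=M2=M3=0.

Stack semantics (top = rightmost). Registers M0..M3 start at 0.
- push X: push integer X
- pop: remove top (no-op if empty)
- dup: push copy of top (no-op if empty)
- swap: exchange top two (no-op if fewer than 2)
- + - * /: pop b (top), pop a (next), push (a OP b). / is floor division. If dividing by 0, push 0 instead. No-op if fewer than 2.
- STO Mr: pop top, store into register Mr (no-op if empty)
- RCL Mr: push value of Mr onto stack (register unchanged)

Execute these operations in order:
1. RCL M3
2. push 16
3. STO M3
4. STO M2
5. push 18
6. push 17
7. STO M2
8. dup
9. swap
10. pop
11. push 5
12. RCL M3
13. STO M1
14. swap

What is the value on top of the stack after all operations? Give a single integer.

Answer: 18

Derivation:
After op 1 (RCL M3): stack=[0] mem=[0,0,0,0]
After op 2 (push 16): stack=[0,16] mem=[0,0,0,0]
After op 3 (STO M3): stack=[0] mem=[0,0,0,16]
After op 4 (STO M2): stack=[empty] mem=[0,0,0,16]
After op 5 (push 18): stack=[18] mem=[0,0,0,16]
After op 6 (push 17): stack=[18,17] mem=[0,0,0,16]
After op 7 (STO M2): stack=[18] mem=[0,0,17,16]
After op 8 (dup): stack=[18,18] mem=[0,0,17,16]
After op 9 (swap): stack=[18,18] mem=[0,0,17,16]
After op 10 (pop): stack=[18] mem=[0,0,17,16]
After op 11 (push 5): stack=[18,5] mem=[0,0,17,16]
After op 12 (RCL M3): stack=[18,5,16] mem=[0,0,17,16]
After op 13 (STO M1): stack=[18,5] mem=[0,16,17,16]
After op 14 (swap): stack=[5,18] mem=[0,16,17,16]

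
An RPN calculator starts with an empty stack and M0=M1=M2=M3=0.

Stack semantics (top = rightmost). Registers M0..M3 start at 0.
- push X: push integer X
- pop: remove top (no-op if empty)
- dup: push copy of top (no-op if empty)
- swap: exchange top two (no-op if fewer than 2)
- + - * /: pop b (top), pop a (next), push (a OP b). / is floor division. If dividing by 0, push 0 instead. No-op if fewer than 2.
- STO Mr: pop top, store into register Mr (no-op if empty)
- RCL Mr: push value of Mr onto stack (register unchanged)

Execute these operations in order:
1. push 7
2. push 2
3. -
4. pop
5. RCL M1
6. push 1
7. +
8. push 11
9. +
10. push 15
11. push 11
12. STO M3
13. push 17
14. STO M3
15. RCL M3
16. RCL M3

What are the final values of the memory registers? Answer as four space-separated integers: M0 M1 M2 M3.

After op 1 (push 7): stack=[7] mem=[0,0,0,0]
After op 2 (push 2): stack=[7,2] mem=[0,0,0,0]
After op 3 (-): stack=[5] mem=[0,0,0,0]
After op 4 (pop): stack=[empty] mem=[0,0,0,0]
After op 5 (RCL M1): stack=[0] mem=[0,0,0,0]
After op 6 (push 1): stack=[0,1] mem=[0,0,0,0]
After op 7 (+): stack=[1] mem=[0,0,0,0]
After op 8 (push 11): stack=[1,11] mem=[0,0,0,0]
After op 9 (+): stack=[12] mem=[0,0,0,0]
After op 10 (push 15): stack=[12,15] mem=[0,0,0,0]
After op 11 (push 11): stack=[12,15,11] mem=[0,0,0,0]
After op 12 (STO M3): stack=[12,15] mem=[0,0,0,11]
After op 13 (push 17): stack=[12,15,17] mem=[0,0,0,11]
After op 14 (STO M3): stack=[12,15] mem=[0,0,0,17]
After op 15 (RCL M3): stack=[12,15,17] mem=[0,0,0,17]
After op 16 (RCL M3): stack=[12,15,17,17] mem=[0,0,0,17]

Answer: 0 0 0 17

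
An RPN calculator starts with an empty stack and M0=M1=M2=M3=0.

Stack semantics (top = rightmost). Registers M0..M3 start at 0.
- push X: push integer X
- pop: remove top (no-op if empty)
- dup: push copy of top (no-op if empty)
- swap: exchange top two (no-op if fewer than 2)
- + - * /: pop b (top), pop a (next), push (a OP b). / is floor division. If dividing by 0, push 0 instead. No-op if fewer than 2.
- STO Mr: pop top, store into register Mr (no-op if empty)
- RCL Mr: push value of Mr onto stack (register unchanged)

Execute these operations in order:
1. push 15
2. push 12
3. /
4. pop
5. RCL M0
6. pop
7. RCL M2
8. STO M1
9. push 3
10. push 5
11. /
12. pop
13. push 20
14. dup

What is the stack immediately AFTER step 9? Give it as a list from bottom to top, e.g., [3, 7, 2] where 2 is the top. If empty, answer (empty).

After op 1 (push 15): stack=[15] mem=[0,0,0,0]
After op 2 (push 12): stack=[15,12] mem=[0,0,0,0]
After op 3 (/): stack=[1] mem=[0,0,0,0]
After op 4 (pop): stack=[empty] mem=[0,0,0,0]
After op 5 (RCL M0): stack=[0] mem=[0,0,0,0]
After op 6 (pop): stack=[empty] mem=[0,0,0,0]
After op 7 (RCL M2): stack=[0] mem=[0,0,0,0]
After op 8 (STO M1): stack=[empty] mem=[0,0,0,0]
After op 9 (push 3): stack=[3] mem=[0,0,0,0]

[3]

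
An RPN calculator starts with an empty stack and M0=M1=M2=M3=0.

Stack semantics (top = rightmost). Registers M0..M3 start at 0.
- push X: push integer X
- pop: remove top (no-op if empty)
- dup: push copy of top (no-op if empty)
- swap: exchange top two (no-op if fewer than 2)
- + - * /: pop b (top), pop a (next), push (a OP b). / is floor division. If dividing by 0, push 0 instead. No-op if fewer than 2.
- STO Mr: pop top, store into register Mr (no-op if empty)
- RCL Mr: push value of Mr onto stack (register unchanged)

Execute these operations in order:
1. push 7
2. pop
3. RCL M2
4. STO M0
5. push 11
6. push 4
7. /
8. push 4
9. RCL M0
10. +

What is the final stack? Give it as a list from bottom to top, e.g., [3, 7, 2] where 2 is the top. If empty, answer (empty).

After op 1 (push 7): stack=[7] mem=[0,0,0,0]
After op 2 (pop): stack=[empty] mem=[0,0,0,0]
After op 3 (RCL M2): stack=[0] mem=[0,0,0,0]
After op 4 (STO M0): stack=[empty] mem=[0,0,0,0]
After op 5 (push 11): stack=[11] mem=[0,0,0,0]
After op 6 (push 4): stack=[11,4] mem=[0,0,0,0]
After op 7 (/): stack=[2] mem=[0,0,0,0]
After op 8 (push 4): stack=[2,4] mem=[0,0,0,0]
After op 9 (RCL M0): stack=[2,4,0] mem=[0,0,0,0]
After op 10 (+): stack=[2,4] mem=[0,0,0,0]

Answer: [2, 4]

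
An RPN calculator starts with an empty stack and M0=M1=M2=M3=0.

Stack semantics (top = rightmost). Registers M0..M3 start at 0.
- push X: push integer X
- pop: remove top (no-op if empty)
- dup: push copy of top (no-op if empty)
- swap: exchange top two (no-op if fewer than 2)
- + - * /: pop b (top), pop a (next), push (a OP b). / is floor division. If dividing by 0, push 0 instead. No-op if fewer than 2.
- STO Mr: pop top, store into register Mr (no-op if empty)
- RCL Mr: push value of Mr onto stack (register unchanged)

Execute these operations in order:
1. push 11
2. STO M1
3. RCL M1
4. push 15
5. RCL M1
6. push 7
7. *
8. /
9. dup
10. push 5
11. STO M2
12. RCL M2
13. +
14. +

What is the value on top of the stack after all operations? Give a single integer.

After op 1 (push 11): stack=[11] mem=[0,0,0,0]
After op 2 (STO M1): stack=[empty] mem=[0,11,0,0]
After op 3 (RCL M1): stack=[11] mem=[0,11,0,0]
After op 4 (push 15): stack=[11,15] mem=[0,11,0,0]
After op 5 (RCL M1): stack=[11,15,11] mem=[0,11,0,0]
After op 6 (push 7): stack=[11,15,11,7] mem=[0,11,0,0]
After op 7 (*): stack=[11,15,77] mem=[0,11,0,0]
After op 8 (/): stack=[11,0] mem=[0,11,0,0]
After op 9 (dup): stack=[11,0,0] mem=[0,11,0,0]
After op 10 (push 5): stack=[11,0,0,5] mem=[0,11,0,0]
After op 11 (STO M2): stack=[11,0,0] mem=[0,11,5,0]
After op 12 (RCL M2): stack=[11,0,0,5] mem=[0,11,5,0]
After op 13 (+): stack=[11,0,5] mem=[0,11,5,0]
After op 14 (+): stack=[11,5] mem=[0,11,5,0]

Answer: 5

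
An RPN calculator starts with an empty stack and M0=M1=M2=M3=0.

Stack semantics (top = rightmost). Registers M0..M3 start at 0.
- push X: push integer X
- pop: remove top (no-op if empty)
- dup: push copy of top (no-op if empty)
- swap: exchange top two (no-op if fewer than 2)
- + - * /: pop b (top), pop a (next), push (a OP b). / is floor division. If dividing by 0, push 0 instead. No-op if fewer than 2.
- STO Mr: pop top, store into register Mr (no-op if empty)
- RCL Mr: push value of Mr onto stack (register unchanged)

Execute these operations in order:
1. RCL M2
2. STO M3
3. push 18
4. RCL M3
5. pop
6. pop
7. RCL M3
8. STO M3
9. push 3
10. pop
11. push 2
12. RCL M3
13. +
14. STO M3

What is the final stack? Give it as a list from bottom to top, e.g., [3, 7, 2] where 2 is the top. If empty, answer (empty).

After op 1 (RCL M2): stack=[0] mem=[0,0,0,0]
After op 2 (STO M3): stack=[empty] mem=[0,0,0,0]
After op 3 (push 18): stack=[18] mem=[0,0,0,0]
After op 4 (RCL M3): stack=[18,0] mem=[0,0,0,0]
After op 5 (pop): stack=[18] mem=[0,0,0,0]
After op 6 (pop): stack=[empty] mem=[0,0,0,0]
After op 7 (RCL M3): stack=[0] mem=[0,0,0,0]
After op 8 (STO M3): stack=[empty] mem=[0,0,0,0]
After op 9 (push 3): stack=[3] mem=[0,0,0,0]
After op 10 (pop): stack=[empty] mem=[0,0,0,0]
After op 11 (push 2): stack=[2] mem=[0,0,0,0]
After op 12 (RCL M3): stack=[2,0] mem=[0,0,0,0]
After op 13 (+): stack=[2] mem=[0,0,0,0]
After op 14 (STO M3): stack=[empty] mem=[0,0,0,2]

Answer: (empty)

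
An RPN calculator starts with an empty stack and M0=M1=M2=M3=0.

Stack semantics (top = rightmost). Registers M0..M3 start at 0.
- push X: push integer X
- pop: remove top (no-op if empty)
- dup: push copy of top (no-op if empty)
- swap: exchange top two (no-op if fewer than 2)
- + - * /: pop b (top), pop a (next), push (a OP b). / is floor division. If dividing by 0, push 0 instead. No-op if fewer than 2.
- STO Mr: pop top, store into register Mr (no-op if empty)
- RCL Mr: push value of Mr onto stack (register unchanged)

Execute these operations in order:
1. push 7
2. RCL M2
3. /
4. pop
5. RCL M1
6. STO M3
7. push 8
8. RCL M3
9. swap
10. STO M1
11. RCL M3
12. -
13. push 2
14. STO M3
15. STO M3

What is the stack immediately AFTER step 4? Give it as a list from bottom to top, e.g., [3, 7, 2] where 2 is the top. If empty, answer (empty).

After op 1 (push 7): stack=[7] mem=[0,0,0,0]
After op 2 (RCL M2): stack=[7,0] mem=[0,0,0,0]
After op 3 (/): stack=[0] mem=[0,0,0,0]
After op 4 (pop): stack=[empty] mem=[0,0,0,0]

(empty)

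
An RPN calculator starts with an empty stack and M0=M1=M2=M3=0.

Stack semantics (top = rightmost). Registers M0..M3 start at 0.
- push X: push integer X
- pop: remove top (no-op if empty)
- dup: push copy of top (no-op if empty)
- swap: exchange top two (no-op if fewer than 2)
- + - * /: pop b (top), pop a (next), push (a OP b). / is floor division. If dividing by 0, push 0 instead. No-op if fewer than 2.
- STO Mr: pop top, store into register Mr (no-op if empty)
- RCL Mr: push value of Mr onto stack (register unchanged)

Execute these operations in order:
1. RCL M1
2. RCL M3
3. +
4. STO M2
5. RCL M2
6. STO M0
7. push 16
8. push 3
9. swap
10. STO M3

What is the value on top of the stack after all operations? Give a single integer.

Answer: 3

Derivation:
After op 1 (RCL M1): stack=[0] mem=[0,0,0,0]
After op 2 (RCL M3): stack=[0,0] mem=[0,0,0,0]
After op 3 (+): stack=[0] mem=[0,0,0,0]
After op 4 (STO M2): stack=[empty] mem=[0,0,0,0]
After op 5 (RCL M2): stack=[0] mem=[0,0,0,0]
After op 6 (STO M0): stack=[empty] mem=[0,0,0,0]
After op 7 (push 16): stack=[16] mem=[0,0,0,0]
After op 8 (push 3): stack=[16,3] mem=[0,0,0,0]
After op 9 (swap): stack=[3,16] mem=[0,0,0,0]
After op 10 (STO M3): stack=[3] mem=[0,0,0,16]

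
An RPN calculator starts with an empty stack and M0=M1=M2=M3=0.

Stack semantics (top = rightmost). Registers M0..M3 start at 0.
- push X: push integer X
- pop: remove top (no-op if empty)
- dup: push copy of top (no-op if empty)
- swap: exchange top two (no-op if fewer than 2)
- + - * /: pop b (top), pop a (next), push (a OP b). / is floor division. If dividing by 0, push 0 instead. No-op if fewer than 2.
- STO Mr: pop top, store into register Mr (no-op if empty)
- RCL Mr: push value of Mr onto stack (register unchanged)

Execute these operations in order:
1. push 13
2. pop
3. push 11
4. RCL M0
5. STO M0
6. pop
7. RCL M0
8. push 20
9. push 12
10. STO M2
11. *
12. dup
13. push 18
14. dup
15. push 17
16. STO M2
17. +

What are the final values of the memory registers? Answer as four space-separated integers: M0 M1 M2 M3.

After op 1 (push 13): stack=[13] mem=[0,0,0,0]
After op 2 (pop): stack=[empty] mem=[0,0,0,0]
After op 3 (push 11): stack=[11] mem=[0,0,0,0]
After op 4 (RCL M0): stack=[11,0] mem=[0,0,0,0]
After op 5 (STO M0): stack=[11] mem=[0,0,0,0]
After op 6 (pop): stack=[empty] mem=[0,0,0,0]
After op 7 (RCL M0): stack=[0] mem=[0,0,0,0]
After op 8 (push 20): stack=[0,20] mem=[0,0,0,0]
After op 9 (push 12): stack=[0,20,12] mem=[0,0,0,0]
After op 10 (STO M2): stack=[0,20] mem=[0,0,12,0]
After op 11 (*): stack=[0] mem=[0,0,12,0]
After op 12 (dup): stack=[0,0] mem=[0,0,12,0]
After op 13 (push 18): stack=[0,0,18] mem=[0,0,12,0]
After op 14 (dup): stack=[0,0,18,18] mem=[0,0,12,0]
After op 15 (push 17): stack=[0,0,18,18,17] mem=[0,0,12,0]
After op 16 (STO M2): stack=[0,0,18,18] mem=[0,0,17,0]
After op 17 (+): stack=[0,0,36] mem=[0,0,17,0]

Answer: 0 0 17 0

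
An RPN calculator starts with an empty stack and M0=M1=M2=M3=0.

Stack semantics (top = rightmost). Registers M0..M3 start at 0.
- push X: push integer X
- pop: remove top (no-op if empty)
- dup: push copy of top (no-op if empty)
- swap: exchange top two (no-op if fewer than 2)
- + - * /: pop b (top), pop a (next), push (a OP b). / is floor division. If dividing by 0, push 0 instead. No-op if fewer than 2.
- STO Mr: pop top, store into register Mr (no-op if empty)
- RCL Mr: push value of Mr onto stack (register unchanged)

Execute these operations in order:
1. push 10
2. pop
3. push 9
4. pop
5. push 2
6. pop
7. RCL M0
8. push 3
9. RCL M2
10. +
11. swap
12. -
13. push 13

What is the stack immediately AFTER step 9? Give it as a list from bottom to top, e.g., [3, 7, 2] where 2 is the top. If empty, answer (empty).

After op 1 (push 10): stack=[10] mem=[0,0,0,0]
After op 2 (pop): stack=[empty] mem=[0,0,0,0]
After op 3 (push 9): stack=[9] mem=[0,0,0,0]
After op 4 (pop): stack=[empty] mem=[0,0,0,0]
After op 5 (push 2): stack=[2] mem=[0,0,0,0]
After op 6 (pop): stack=[empty] mem=[0,0,0,0]
After op 7 (RCL M0): stack=[0] mem=[0,0,0,0]
After op 8 (push 3): stack=[0,3] mem=[0,0,0,0]
After op 9 (RCL M2): stack=[0,3,0] mem=[0,0,0,0]

[0, 3, 0]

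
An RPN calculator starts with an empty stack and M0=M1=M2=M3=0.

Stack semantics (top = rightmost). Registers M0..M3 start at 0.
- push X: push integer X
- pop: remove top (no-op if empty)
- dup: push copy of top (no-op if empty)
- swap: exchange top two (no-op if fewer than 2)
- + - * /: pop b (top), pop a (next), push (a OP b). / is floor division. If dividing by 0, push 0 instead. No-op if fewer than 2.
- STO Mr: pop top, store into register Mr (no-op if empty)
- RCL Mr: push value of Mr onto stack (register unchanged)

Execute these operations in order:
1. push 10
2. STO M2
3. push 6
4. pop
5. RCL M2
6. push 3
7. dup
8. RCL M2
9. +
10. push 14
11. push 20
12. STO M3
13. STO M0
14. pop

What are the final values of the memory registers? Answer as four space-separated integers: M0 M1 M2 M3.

After op 1 (push 10): stack=[10] mem=[0,0,0,0]
After op 2 (STO M2): stack=[empty] mem=[0,0,10,0]
After op 3 (push 6): stack=[6] mem=[0,0,10,0]
After op 4 (pop): stack=[empty] mem=[0,0,10,0]
After op 5 (RCL M2): stack=[10] mem=[0,0,10,0]
After op 6 (push 3): stack=[10,3] mem=[0,0,10,0]
After op 7 (dup): stack=[10,3,3] mem=[0,0,10,0]
After op 8 (RCL M2): stack=[10,3,3,10] mem=[0,0,10,0]
After op 9 (+): stack=[10,3,13] mem=[0,0,10,0]
After op 10 (push 14): stack=[10,3,13,14] mem=[0,0,10,0]
After op 11 (push 20): stack=[10,3,13,14,20] mem=[0,0,10,0]
After op 12 (STO M3): stack=[10,3,13,14] mem=[0,0,10,20]
After op 13 (STO M0): stack=[10,3,13] mem=[14,0,10,20]
After op 14 (pop): stack=[10,3] mem=[14,0,10,20]

Answer: 14 0 10 20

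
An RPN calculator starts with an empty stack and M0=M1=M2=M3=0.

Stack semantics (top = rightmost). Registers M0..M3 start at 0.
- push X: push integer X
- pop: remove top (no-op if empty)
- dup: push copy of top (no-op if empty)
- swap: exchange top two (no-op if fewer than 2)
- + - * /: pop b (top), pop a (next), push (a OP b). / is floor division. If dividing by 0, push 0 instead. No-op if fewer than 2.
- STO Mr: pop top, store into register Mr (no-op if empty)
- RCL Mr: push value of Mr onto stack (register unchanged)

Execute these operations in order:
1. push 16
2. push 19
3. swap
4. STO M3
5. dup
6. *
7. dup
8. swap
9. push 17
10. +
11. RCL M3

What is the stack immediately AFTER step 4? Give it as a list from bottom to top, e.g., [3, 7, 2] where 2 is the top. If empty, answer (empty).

After op 1 (push 16): stack=[16] mem=[0,0,0,0]
After op 2 (push 19): stack=[16,19] mem=[0,0,0,0]
After op 3 (swap): stack=[19,16] mem=[0,0,0,0]
After op 4 (STO M3): stack=[19] mem=[0,0,0,16]

[19]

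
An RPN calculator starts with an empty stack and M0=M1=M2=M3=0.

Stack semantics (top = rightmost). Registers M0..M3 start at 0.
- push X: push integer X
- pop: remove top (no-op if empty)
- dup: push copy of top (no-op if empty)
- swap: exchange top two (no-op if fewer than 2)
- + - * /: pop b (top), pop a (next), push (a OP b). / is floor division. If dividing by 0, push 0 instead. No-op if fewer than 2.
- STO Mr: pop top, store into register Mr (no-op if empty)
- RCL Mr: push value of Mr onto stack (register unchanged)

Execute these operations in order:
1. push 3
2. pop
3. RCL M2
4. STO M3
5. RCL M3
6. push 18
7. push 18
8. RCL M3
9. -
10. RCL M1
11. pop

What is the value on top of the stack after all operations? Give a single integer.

After op 1 (push 3): stack=[3] mem=[0,0,0,0]
After op 2 (pop): stack=[empty] mem=[0,0,0,0]
After op 3 (RCL M2): stack=[0] mem=[0,0,0,0]
After op 4 (STO M3): stack=[empty] mem=[0,0,0,0]
After op 5 (RCL M3): stack=[0] mem=[0,0,0,0]
After op 6 (push 18): stack=[0,18] mem=[0,0,0,0]
After op 7 (push 18): stack=[0,18,18] mem=[0,0,0,0]
After op 8 (RCL M3): stack=[0,18,18,0] mem=[0,0,0,0]
After op 9 (-): stack=[0,18,18] mem=[0,0,0,0]
After op 10 (RCL M1): stack=[0,18,18,0] mem=[0,0,0,0]
After op 11 (pop): stack=[0,18,18] mem=[0,0,0,0]

Answer: 18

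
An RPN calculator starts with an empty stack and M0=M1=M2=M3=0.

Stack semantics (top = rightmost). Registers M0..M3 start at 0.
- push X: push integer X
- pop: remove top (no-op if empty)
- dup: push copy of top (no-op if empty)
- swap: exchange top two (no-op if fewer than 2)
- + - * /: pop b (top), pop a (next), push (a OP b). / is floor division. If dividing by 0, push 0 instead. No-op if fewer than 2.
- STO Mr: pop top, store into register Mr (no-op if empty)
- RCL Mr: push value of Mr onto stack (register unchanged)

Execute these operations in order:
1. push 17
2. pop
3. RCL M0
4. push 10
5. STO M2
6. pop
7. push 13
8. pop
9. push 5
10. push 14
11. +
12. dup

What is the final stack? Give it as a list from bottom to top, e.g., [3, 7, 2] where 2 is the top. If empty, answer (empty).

After op 1 (push 17): stack=[17] mem=[0,0,0,0]
After op 2 (pop): stack=[empty] mem=[0,0,0,0]
After op 3 (RCL M0): stack=[0] mem=[0,0,0,0]
After op 4 (push 10): stack=[0,10] mem=[0,0,0,0]
After op 5 (STO M2): stack=[0] mem=[0,0,10,0]
After op 6 (pop): stack=[empty] mem=[0,0,10,0]
After op 7 (push 13): stack=[13] mem=[0,0,10,0]
After op 8 (pop): stack=[empty] mem=[0,0,10,0]
After op 9 (push 5): stack=[5] mem=[0,0,10,0]
After op 10 (push 14): stack=[5,14] mem=[0,0,10,0]
After op 11 (+): stack=[19] mem=[0,0,10,0]
After op 12 (dup): stack=[19,19] mem=[0,0,10,0]

Answer: [19, 19]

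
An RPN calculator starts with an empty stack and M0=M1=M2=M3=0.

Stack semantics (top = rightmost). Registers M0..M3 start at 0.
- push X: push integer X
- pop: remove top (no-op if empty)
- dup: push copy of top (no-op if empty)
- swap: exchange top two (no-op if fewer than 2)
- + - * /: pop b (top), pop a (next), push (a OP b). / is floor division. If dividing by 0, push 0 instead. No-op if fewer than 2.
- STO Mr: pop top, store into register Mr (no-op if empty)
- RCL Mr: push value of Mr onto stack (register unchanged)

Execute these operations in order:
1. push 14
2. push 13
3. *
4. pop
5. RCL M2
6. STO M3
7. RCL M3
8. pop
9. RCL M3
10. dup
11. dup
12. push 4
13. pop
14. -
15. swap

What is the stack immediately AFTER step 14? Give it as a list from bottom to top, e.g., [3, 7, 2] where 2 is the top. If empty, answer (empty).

After op 1 (push 14): stack=[14] mem=[0,0,0,0]
After op 2 (push 13): stack=[14,13] mem=[0,0,0,0]
After op 3 (*): stack=[182] mem=[0,0,0,0]
After op 4 (pop): stack=[empty] mem=[0,0,0,0]
After op 5 (RCL M2): stack=[0] mem=[0,0,0,0]
After op 6 (STO M3): stack=[empty] mem=[0,0,0,0]
After op 7 (RCL M3): stack=[0] mem=[0,0,0,0]
After op 8 (pop): stack=[empty] mem=[0,0,0,0]
After op 9 (RCL M3): stack=[0] mem=[0,0,0,0]
After op 10 (dup): stack=[0,0] mem=[0,0,0,0]
After op 11 (dup): stack=[0,0,0] mem=[0,0,0,0]
After op 12 (push 4): stack=[0,0,0,4] mem=[0,0,0,0]
After op 13 (pop): stack=[0,0,0] mem=[0,0,0,0]
After op 14 (-): stack=[0,0] mem=[0,0,0,0]

[0, 0]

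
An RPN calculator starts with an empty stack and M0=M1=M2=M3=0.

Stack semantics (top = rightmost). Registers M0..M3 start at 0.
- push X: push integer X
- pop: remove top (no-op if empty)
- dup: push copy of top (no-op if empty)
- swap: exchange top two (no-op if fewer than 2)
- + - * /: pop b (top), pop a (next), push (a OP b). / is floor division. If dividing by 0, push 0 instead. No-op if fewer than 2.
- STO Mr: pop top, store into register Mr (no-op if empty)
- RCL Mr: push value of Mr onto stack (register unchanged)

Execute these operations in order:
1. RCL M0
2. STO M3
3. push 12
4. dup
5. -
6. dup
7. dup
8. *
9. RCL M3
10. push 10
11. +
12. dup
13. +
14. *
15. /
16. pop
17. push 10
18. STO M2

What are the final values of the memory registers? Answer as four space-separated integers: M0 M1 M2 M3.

Answer: 0 0 10 0

Derivation:
After op 1 (RCL M0): stack=[0] mem=[0,0,0,0]
After op 2 (STO M3): stack=[empty] mem=[0,0,0,0]
After op 3 (push 12): stack=[12] mem=[0,0,0,0]
After op 4 (dup): stack=[12,12] mem=[0,0,0,0]
After op 5 (-): stack=[0] mem=[0,0,0,0]
After op 6 (dup): stack=[0,0] mem=[0,0,0,0]
After op 7 (dup): stack=[0,0,0] mem=[0,0,0,0]
After op 8 (*): stack=[0,0] mem=[0,0,0,0]
After op 9 (RCL M3): stack=[0,0,0] mem=[0,0,0,0]
After op 10 (push 10): stack=[0,0,0,10] mem=[0,0,0,0]
After op 11 (+): stack=[0,0,10] mem=[0,0,0,0]
After op 12 (dup): stack=[0,0,10,10] mem=[0,0,0,0]
After op 13 (+): stack=[0,0,20] mem=[0,0,0,0]
After op 14 (*): stack=[0,0] mem=[0,0,0,0]
After op 15 (/): stack=[0] mem=[0,0,0,0]
After op 16 (pop): stack=[empty] mem=[0,0,0,0]
After op 17 (push 10): stack=[10] mem=[0,0,0,0]
After op 18 (STO M2): stack=[empty] mem=[0,0,10,0]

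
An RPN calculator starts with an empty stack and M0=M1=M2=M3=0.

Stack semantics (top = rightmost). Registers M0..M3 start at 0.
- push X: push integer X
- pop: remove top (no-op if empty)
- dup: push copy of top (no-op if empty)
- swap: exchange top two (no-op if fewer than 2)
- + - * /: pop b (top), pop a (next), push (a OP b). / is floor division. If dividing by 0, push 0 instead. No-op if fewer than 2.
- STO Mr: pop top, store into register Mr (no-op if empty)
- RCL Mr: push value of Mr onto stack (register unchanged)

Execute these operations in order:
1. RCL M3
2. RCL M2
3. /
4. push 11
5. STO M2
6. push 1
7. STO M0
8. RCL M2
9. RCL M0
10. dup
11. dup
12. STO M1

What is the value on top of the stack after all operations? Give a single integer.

Answer: 1

Derivation:
After op 1 (RCL M3): stack=[0] mem=[0,0,0,0]
After op 2 (RCL M2): stack=[0,0] mem=[0,0,0,0]
After op 3 (/): stack=[0] mem=[0,0,0,0]
After op 4 (push 11): stack=[0,11] mem=[0,0,0,0]
After op 5 (STO M2): stack=[0] mem=[0,0,11,0]
After op 6 (push 1): stack=[0,1] mem=[0,0,11,0]
After op 7 (STO M0): stack=[0] mem=[1,0,11,0]
After op 8 (RCL M2): stack=[0,11] mem=[1,0,11,0]
After op 9 (RCL M0): stack=[0,11,1] mem=[1,0,11,0]
After op 10 (dup): stack=[0,11,1,1] mem=[1,0,11,0]
After op 11 (dup): stack=[0,11,1,1,1] mem=[1,0,11,0]
After op 12 (STO M1): stack=[0,11,1,1] mem=[1,1,11,0]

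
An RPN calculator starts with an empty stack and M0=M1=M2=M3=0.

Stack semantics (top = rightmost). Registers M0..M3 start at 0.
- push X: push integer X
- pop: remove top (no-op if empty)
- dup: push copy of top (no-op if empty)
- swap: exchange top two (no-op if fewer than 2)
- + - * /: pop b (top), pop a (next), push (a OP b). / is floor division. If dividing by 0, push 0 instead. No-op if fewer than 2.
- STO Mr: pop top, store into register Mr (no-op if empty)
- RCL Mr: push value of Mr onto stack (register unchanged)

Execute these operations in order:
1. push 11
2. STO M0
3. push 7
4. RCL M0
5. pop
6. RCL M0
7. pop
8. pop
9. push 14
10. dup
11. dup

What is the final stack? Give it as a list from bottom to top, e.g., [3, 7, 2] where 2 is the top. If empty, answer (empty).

After op 1 (push 11): stack=[11] mem=[0,0,0,0]
After op 2 (STO M0): stack=[empty] mem=[11,0,0,0]
After op 3 (push 7): stack=[7] mem=[11,0,0,0]
After op 4 (RCL M0): stack=[7,11] mem=[11,0,0,0]
After op 5 (pop): stack=[7] mem=[11,0,0,0]
After op 6 (RCL M0): stack=[7,11] mem=[11,0,0,0]
After op 7 (pop): stack=[7] mem=[11,0,0,0]
After op 8 (pop): stack=[empty] mem=[11,0,0,0]
After op 9 (push 14): stack=[14] mem=[11,0,0,0]
After op 10 (dup): stack=[14,14] mem=[11,0,0,0]
After op 11 (dup): stack=[14,14,14] mem=[11,0,0,0]

Answer: [14, 14, 14]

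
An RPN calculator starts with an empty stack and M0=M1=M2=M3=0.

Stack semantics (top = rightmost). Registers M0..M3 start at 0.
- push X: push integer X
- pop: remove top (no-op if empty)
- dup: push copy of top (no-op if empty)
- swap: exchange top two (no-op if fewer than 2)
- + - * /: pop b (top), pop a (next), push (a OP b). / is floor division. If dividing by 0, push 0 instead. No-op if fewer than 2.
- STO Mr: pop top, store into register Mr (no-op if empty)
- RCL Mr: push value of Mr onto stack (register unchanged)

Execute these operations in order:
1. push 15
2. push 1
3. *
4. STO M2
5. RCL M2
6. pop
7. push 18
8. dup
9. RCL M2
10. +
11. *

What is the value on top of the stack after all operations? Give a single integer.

After op 1 (push 15): stack=[15] mem=[0,0,0,0]
After op 2 (push 1): stack=[15,1] mem=[0,0,0,0]
After op 3 (*): stack=[15] mem=[0,0,0,0]
After op 4 (STO M2): stack=[empty] mem=[0,0,15,0]
After op 5 (RCL M2): stack=[15] mem=[0,0,15,0]
After op 6 (pop): stack=[empty] mem=[0,0,15,0]
After op 7 (push 18): stack=[18] mem=[0,0,15,0]
After op 8 (dup): stack=[18,18] mem=[0,0,15,0]
After op 9 (RCL M2): stack=[18,18,15] mem=[0,0,15,0]
After op 10 (+): stack=[18,33] mem=[0,0,15,0]
After op 11 (*): stack=[594] mem=[0,0,15,0]

Answer: 594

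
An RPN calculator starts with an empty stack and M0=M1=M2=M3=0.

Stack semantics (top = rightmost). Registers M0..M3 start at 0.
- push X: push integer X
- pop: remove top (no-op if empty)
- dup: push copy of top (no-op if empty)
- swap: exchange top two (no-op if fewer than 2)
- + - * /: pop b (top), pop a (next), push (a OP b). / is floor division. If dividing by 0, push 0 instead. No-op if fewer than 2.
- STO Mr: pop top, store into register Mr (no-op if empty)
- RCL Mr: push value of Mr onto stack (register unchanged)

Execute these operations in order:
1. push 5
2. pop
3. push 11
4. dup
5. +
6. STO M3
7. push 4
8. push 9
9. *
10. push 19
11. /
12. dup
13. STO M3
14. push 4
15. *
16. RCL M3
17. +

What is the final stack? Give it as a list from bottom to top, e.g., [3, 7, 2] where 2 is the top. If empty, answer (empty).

After op 1 (push 5): stack=[5] mem=[0,0,0,0]
After op 2 (pop): stack=[empty] mem=[0,0,0,0]
After op 3 (push 11): stack=[11] mem=[0,0,0,0]
After op 4 (dup): stack=[11,11] mem=[0,0,0,0]
After op 5 (+): stack=[22] mem=[0,0,0,0]
After op 6 (STO M3): stack=[empty] mem=[0,0,0,22]
After op 7 (push 4): stack=[4] mem=[0,0,0,22]
After op 8 (push 9): stack=[4,9] mem=[0,0,0,22]
After op 9 (*): stack=[36] mem=[0,0,0,22]
After op 10 (push 19): stack=[36,19] mem=[0,0,0,22]
After op 11 (/): stack=[1] mem=[0,0,0,22]
After op 12 (dup): stack=[1,1] mem=[0,0,0,22]
After op 13 (STO M3): stack=[1] mem=[0,0,0,1]
After op 14 (push 4): stack=[1,4] mem=[0,0,0,1]
After op 15 (*): stack=[4] mem=[0,0,0,1]
After op 16 (RCL M3): stack=[4,1] mem=[0,0,0,1]
After op 17 (+): stack=[5] mem=[0,0,0,1]

Answer: [5]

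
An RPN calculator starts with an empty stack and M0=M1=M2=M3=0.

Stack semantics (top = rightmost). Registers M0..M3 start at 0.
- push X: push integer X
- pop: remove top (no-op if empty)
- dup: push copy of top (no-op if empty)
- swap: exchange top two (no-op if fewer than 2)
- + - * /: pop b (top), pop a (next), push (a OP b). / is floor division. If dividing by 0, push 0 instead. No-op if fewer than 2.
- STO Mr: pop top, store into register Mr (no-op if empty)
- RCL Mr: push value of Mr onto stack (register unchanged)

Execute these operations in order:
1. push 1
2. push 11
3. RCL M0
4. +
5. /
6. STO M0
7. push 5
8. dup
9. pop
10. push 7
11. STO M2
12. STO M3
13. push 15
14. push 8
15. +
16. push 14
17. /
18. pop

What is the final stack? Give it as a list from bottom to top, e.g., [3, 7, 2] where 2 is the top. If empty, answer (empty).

Answer: (empty)

Derivation:
After op 1 (push 1): stack=[1] mem=[0,0,0,0]
After op 2 (push 11): stack=[1,11] mem=[0,0,0,0]
After op 3 (RCL M0): stack=[1,11,0] mem=[0,0,0,0]
After op 4 (+): stack=[1,11] mem=[0,0,0,0]
After op 5 (/): stack=[0] mem=[0,0,0,0]
After op 6 (STO M0): stack=[empty] mem=[0,0,0,0]
After op 7 (push 5): stack=[5] mem=[0,0,0,0]
After op 8 (dup): stack=[5,5] mem=[0,0,0,0]
After op 9 (pop): stack=[5] mem=[0,0,0,0]
After op 10 (push 7): stack=[5,7] mem=[0,0,0,0]
After op 11 (STO M2): stack=[5] mem=[0,0,7,0]
After op 12 (STO M3): stack=[empty] mem=[0,0,7,5]
After op 13 (push 15): stack=[15] mem=[0,0,7,5]
After op 14 (push 8): stack=[15,8] mem=[0,0,7,5]
After op 15 (+): stack=[23] mem=[0,0,7,5]
After op 16 (push 14): stack=[23,14] mem=[0,0,7,5]
After op 17 (/): stack=[1] mem=[0,0,7,5]
After op 18 (pop): stack=[empty] mem=[0,0,7,5]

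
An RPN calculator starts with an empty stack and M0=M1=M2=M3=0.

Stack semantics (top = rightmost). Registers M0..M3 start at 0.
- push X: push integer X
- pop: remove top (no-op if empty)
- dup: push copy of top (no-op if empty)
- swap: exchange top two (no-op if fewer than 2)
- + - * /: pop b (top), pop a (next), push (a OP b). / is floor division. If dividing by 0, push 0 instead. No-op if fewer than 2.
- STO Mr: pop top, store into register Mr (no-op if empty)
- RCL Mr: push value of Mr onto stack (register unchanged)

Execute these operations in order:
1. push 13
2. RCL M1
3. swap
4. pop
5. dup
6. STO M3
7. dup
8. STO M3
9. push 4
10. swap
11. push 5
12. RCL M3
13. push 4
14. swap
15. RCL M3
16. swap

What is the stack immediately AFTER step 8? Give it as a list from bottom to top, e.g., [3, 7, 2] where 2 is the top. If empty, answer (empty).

After op 1 (push 13): stack=[13] mem=[0,0,0,0]
After op 2 (RCL M1): stack=[13,0] mem=[0,0,0,0]
After op 3 (swap): stack=[0,13] mem=[0,0,0,0]
After op 4 (pop): stack=[0] mem=[0,0,0,0]
After op 5 (dup): stack=[0,0] mem=[0,0,0,0]
After op 6 (STO M3): stack=[0] mem=[0,0,0,0]
After op 7 (dup): stack=[0,0] mem=[0,0,0,0]
After op 8 (STO M3): stack=[0] mem=[0,0,0,0]

[0]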